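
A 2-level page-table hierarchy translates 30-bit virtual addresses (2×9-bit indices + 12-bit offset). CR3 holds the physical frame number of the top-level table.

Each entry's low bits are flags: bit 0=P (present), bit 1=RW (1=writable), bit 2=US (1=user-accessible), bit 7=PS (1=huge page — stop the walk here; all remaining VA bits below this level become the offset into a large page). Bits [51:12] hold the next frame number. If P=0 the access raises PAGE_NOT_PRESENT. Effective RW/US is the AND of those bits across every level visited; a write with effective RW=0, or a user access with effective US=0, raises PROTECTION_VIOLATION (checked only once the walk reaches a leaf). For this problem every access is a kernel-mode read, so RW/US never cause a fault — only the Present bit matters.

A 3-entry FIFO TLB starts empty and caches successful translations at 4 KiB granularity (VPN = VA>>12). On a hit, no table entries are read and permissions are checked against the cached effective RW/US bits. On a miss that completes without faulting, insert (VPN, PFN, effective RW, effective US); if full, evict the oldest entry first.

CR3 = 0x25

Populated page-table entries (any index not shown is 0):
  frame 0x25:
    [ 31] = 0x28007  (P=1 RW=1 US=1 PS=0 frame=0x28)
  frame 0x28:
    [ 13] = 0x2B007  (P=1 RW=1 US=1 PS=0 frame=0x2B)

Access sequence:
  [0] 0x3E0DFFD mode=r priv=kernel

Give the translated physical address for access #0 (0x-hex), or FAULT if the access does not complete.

Per-access translation:
#0 VA=0x3E0DFFD (r,kernel):
  L0 @0x25[31] → 0x28007  P=1,RW=1,US=1,PS=0
  L1 @0x28[13] → 0x2B007  P=1,RW=1,US=1,PS=0
  → PA=0x2BFFD  (2 entries read)

Access #0 PA: 0x2BFFD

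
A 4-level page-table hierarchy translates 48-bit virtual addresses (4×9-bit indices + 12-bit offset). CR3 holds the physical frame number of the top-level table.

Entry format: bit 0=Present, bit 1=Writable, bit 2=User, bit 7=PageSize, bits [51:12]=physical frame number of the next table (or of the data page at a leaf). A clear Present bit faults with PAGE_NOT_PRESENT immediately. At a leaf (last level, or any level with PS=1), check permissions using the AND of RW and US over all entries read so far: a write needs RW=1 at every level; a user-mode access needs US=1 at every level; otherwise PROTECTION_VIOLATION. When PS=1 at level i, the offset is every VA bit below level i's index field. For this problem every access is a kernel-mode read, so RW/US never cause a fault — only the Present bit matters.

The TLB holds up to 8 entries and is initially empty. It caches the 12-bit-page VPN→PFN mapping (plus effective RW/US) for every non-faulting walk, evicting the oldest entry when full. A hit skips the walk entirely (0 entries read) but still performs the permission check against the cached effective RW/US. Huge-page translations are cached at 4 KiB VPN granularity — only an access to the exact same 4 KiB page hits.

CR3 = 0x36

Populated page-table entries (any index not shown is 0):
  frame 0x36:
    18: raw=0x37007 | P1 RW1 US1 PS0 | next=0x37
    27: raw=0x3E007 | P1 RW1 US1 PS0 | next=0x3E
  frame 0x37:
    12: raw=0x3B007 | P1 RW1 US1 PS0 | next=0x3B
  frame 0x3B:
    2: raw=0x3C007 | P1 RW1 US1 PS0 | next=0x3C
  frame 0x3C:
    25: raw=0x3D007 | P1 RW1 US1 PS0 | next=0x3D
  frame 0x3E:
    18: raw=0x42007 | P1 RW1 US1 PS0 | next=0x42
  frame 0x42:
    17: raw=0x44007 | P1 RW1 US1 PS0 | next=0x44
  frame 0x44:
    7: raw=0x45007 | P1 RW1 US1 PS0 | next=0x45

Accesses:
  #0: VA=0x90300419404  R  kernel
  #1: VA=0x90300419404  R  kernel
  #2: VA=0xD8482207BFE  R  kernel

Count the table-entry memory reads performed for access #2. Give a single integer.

Per-access translation:
#0 VA=0x90300419404 (r,kernel):
  [0] read 0x36 idx=18: raw=0x37007 flags P=1 W=1 U=1 S=0
  [1] read 0x37 idx=12: raw=0x3B007 flags P=1 W=1 U=1 S=0
  [2] read 0x3B idx=2: raw=0x3C007 flags P=1 W=1 U=1 S=0
  [3] read 0x3C idx=25: raw=0x3D007 flags P=1 W=1 U=1 S=0
  → PA=0x3D404  (4 entries read)
#1 VA=0x90300419404 (r,kernel):
  TLB hit vpn=0x90300419 → PA=0x3D404
#2 VA=0xD8482207BFE (r,kernel):
  [0] read 0x36 idx=27: raw=0x3E007 flags P=1 W=1 U=1 S=0
  [1] read 0x3E idx=18: raw=0x42007 flags P=1 W=1 U=1 S=0
  [2] read 0x42 idx=17: raw=0x44007 flags P=1 W=1 U=1 S=0
  [3] read 0x44 idx=7: raw=0x45007 flags P=1 W=1 U=1 S=0
  → PA=0x45BFE  (4 entries read)

Entries read for #2: 4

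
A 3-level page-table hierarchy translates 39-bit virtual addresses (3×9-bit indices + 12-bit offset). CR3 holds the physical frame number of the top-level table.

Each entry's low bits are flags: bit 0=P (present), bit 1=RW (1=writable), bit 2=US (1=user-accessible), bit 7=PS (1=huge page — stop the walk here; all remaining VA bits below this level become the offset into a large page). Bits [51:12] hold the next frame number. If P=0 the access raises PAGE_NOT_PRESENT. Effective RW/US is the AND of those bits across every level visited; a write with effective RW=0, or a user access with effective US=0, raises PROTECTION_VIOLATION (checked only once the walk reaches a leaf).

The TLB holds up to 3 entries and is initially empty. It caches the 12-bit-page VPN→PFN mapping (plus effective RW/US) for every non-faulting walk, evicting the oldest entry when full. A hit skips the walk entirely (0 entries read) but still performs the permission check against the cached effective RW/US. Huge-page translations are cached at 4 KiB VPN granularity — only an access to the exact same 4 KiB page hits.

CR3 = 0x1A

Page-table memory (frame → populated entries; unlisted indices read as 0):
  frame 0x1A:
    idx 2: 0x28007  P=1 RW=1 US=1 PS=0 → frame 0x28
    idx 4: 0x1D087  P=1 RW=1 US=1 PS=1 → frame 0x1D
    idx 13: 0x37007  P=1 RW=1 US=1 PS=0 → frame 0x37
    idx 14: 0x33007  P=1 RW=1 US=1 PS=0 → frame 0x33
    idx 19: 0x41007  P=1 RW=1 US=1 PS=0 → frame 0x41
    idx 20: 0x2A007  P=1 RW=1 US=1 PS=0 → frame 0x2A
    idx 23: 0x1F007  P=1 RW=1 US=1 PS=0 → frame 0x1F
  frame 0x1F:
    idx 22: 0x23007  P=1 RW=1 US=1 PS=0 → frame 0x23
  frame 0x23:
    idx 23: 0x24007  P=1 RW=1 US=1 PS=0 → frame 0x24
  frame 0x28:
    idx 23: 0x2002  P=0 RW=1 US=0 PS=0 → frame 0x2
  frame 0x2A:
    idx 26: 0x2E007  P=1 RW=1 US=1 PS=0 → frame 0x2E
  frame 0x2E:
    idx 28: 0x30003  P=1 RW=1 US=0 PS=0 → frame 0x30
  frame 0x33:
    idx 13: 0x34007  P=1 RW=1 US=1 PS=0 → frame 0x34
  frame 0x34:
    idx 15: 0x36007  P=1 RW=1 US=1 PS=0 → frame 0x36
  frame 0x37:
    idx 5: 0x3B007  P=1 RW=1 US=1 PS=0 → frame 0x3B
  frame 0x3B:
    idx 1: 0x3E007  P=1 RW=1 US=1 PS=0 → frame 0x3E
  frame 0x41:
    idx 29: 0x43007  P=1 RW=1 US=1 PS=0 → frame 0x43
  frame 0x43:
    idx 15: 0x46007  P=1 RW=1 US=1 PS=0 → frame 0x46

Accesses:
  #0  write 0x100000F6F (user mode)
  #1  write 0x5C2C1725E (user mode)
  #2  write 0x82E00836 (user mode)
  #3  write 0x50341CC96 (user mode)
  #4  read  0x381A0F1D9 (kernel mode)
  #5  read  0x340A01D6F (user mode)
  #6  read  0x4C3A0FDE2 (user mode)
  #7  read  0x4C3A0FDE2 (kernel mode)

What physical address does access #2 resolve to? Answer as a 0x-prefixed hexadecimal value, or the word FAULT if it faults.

Walk each access:
#0 VA=0x100000F6F (w,user):
  [0] read 0x1A idx=4: raw=0x1D087 flags P=1 W=1 U=1 S=1
  → PA=0x1DF6F (huge @L0)  (1 entries read)
#1 VA=0x5C2C1725E (w,user):
  [0] read 0x1A idx=23: raw=0x1F007 flags P=1 W=1 U=1 S=0
  [1] read 0x1F idx=22: raw=0x23007 flags P=1 W=1 U=1 S=0
  [2] read 0x23 idx=23: raw=0x24007 flags P=1 W=1 U=1 S=0
  → PA=0x2425E  (3 entries read)
#2 VA=0x82E00836 (w,user):
  [0] read 0x1A idx=2: raw=0x28007 flags P=1 W=1 U=1 S=0
  [1] read 0x28 idx=23: raw=0x2002 flags P=0 W=1 U=0 S=0
  ⇒ fault: PAGE_NOT_PRESENT  — 2 lookups
#3 VA=0x50341CC96 (w,user):
  [0] read 0x1A idx=20: raw=0x2A007 flags P=1 W=1 U=1 S=0
  [1] read 0x2A idx=26: raw=0x2E007 flags P=1 W=1 U=1 S=0
  [2] read 0x2E idx=28: raw=0x30003 flags P=1 W=1 U=0 S=0
  ⇒ fault: PROTECTION_VIOLATION  — 3 lookups
#4 VA=0x381A0F1D9 (r,kernel):
  [0] read 0x1A idx=14: raw=0x33007 flags P=1 W=1 U=1 S=0
  [1] read 0x33 idx=13: raw=0x34007 flags P=1 W=1 U=1 S=0
  [2] read 0x34 idx=15: raw=0x36007 flags P=1 W=1 U=1 S=0
  → PA=0x361D9  (3 entries read)
#5 VA=0x340A01D6F (r,user):
  [0] read 0x1A idx=13: raw=0x37007 flags P=1 W=1 U=1 S=0
  [1] read 0x37 idx=5: raw=0x3B007 flags P=1 W=1 U=1 S=0
  [2] read 0x3B idx=1: raw=0x3E007 flags P=1 W=1 U=1 S=0
  → PA=0x3ED6F  (3 entries read)
#6 VA=0x4C3A0FDE2 (r,user):
  [0] read 0x1A idx=19: raw=0x41007 flags P=1 W=1 U=1 S=0
  [1] read 0x41 idx=29: raw=0x43007 flags P=1 W=1 U=1 S=0
  [2] read 0x43 idx=15: raw=0x46007 flags P=1 W=1 U=1 S=0
  → PA=0x46DE2  (3 entries read)
#7 VA=0x4C3A0FDE2 (r,kernel):
  TLB hit vpn=0x4C3A0F → PA=0x46DE2

Access #2 PA: FAULT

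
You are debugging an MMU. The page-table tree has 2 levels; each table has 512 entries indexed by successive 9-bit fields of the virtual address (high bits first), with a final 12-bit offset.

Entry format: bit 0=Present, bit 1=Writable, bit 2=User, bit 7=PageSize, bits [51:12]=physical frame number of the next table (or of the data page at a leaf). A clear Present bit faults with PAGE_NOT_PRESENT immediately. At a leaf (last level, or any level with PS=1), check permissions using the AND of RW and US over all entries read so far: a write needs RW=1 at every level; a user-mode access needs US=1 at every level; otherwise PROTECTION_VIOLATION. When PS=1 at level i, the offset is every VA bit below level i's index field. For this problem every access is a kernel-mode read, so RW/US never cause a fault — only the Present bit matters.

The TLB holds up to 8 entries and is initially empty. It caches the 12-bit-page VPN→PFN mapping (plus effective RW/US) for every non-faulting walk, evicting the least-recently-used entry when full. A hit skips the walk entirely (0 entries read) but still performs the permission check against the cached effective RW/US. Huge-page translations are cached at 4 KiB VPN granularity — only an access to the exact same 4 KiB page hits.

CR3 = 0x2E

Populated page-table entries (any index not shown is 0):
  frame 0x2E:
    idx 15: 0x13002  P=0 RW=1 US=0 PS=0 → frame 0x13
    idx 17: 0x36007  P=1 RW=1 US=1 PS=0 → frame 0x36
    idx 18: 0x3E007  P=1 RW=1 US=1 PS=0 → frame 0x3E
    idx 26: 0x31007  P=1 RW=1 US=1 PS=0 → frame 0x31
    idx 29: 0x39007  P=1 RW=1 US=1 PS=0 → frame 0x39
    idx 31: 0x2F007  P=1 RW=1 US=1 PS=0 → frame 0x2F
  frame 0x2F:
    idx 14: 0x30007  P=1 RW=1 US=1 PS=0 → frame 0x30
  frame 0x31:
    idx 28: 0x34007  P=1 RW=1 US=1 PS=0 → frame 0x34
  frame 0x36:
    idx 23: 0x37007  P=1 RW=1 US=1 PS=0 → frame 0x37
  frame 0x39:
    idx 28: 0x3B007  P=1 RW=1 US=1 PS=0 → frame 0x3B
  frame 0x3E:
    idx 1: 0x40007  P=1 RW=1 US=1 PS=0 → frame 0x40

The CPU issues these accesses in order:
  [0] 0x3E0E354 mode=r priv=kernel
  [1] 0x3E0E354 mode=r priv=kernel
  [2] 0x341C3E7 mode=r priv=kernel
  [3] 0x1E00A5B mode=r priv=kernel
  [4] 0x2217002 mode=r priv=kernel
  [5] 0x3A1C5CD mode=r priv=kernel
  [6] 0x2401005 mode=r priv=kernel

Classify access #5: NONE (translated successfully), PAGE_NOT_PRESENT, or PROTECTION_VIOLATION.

Trace:
#0 VA=0x3E0E354 (r,kernel):
  L0: frame=0x2E idx=31 entry=0x2F007 [P=1 RW=1 US=1 PS=0]
  L1: frame=0x2F idx=14 entry=0x30007 [P=1 RW=1 US=1 PS=0]
  ✓ 0x30354  — 2 lookups
#1 VA=0x3E0E354 (r,kernel):
  TLB hit vpn=0x3E0E → PA=0x30354
#2 VA=0x341C3E7 (r,kernel):
  L0: frame=0x2E idx=26 entry=0x31007 [P=1 RW=1 US=1 PS=0]
  L1: frame=0x31 idx=28 entry=0x34007 [P=1 RW=1 US=1 PS=0]
  ✓ 0x343E7  — 2 lookups
#3 VA=0x1E00A5B (r,kernel):
  L0: frame=0x2E idx=15 entry=0x13002 [P=0 RW=1 US=0 PS=0]
  ⇒ fault: PAGE_NOT_PRESENT  — 1 lookups
#4 VA=0x2217002 (r,kernel):
  L0: frame=0x2E idx=17 entry=0x36007 [P=1 RW=1 US=1 PS=0]
  L1: frame=0x36 idx=23 entry=0x37007 [P=1 RW=1 US=1 PS=0]
  ✓ 0x37002  — 2 lookups
#5 VA=0x3A1C5CD (r,kernel):
  L0: frame=0x2E idx=29 entry=0x39007 [P=1 RW=1 US=1 PS=0]
  L1: frame=0x39 idx=28 entry=0x3B007 [P=1 RW=1 US=1 PS=0]
  ✓ 0x3B5CD  — 2 lookups
#6 VA=0x2401005 (r,kernel):
  L0: frame=0x2E idx=18 entry=0x3E007 [P=1 RW=1 US=1 PS=0]
  L1: frame=0x3E idx=1 entry=0x40007 [P=1 RW=1 US=1 PS=0]
  ✓ 0x40005  — 2 lookups

Access #5 fault: NONE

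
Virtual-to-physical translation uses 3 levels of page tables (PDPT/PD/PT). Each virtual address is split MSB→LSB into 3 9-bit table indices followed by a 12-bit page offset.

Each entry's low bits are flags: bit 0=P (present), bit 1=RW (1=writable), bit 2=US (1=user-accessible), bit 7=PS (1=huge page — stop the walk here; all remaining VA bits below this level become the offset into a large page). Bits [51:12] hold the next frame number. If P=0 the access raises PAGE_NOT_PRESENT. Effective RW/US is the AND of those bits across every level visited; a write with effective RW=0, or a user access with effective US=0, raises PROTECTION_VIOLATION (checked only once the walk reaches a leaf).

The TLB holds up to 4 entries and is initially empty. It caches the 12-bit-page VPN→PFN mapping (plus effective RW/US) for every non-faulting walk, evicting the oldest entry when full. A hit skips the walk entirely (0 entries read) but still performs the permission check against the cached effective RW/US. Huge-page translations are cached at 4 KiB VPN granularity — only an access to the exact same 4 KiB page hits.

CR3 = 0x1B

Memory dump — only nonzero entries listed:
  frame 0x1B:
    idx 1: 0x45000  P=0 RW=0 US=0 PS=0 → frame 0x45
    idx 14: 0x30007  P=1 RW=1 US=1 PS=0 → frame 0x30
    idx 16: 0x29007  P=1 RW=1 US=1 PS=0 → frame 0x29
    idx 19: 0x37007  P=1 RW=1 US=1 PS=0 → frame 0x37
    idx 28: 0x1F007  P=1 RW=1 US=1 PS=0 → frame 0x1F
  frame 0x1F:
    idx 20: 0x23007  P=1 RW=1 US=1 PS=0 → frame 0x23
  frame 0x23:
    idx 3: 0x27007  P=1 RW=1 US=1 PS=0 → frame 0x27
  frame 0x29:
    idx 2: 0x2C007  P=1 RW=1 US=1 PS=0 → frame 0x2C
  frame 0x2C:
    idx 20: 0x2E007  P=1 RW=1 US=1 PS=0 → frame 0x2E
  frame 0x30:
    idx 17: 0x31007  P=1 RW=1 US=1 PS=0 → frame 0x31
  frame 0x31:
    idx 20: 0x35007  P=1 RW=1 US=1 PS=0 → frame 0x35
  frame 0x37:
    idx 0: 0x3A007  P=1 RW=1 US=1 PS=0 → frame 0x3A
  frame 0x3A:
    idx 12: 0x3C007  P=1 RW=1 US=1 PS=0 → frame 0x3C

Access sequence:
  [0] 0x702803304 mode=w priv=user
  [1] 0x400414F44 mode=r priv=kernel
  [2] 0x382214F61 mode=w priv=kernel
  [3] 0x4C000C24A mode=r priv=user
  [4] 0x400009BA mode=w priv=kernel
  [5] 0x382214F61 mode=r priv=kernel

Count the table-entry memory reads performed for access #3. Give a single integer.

Walk each access:
#0 VA=0x702803304 (w,user):
  lvl0: tbl 0x1B, slot 28 ⇒ 0x1F007 (P1/RW1/US1/PS0)
  lvl1: tbl 0x1F, slot 20 ⇒ 0x23007 (P1/RW1/US1/PS0)
  lvl2: tbl 0x23, slot 3 ⇒ 0x27007 (P1/RW1/US1/PS0)
  → PA=0x27304  (3 entries read)
#1 VA=0x400414F44 (r,kernel):
  lvl0: tbl 0x1B, slot 16 ⇒ 0x29007 (P1/RW1/US1/PS0)
  lvl1: tbl 0x29, slot 2 ⇒ 0x2C007 (P1/RW1/US1/PS0)
  lvl2: tbl 0x2C, slot 20 ⇒ 0x2E007 (P1/RW1/US1/PS0)
  → PA=0x2EF44  (3 entries read)
#2 VA=0x382214F61 (w,kernel):
  lvl0: tbl 0x1B, slot 14 ⇒ 0x30007 (P1/RW1/US1/PS0)
  lvl1: tbl 0x30, slot 17 ⇒ 0x31007 (P1/RW1/US1/PS0)
  lvl2: tbl 0x31, slot 20 ⇒ 0x35007 (P1/RW1/US1/PS0)
  → PA=0x35F61  (3 entries read)
#3 VA=0x4C000C24A (r,user):
  lvl0: tbl 0x1B, slot 19 ⇒ 0x37007 (P1/RW1/US1/PS0)
  lvl1: tbl 0x37, slot 0 ⇒ 0x3A007 (P1/RW1/US1/PS0)
  lvl2: tbl 0x3A, slot 12 ⇒ 0x3C007 (P1/RW1/US1/PS0)
  → PA=0x3C24A  (3 entries read)
#4 VA=0x400009BA (w,kernel):
  lvl0: tbl 0x1B, slot 1 ⇒ 0x45000 (P0/RW0/US0/PS0)
  ⇒ fault: PAGE_NOT_PRESENT  — 1 lookups
#5 VA=0x382214F61 (r,kernel):
  TLB hit vpn=0x382214 → PA=0x35F61

Entries read for #3: 3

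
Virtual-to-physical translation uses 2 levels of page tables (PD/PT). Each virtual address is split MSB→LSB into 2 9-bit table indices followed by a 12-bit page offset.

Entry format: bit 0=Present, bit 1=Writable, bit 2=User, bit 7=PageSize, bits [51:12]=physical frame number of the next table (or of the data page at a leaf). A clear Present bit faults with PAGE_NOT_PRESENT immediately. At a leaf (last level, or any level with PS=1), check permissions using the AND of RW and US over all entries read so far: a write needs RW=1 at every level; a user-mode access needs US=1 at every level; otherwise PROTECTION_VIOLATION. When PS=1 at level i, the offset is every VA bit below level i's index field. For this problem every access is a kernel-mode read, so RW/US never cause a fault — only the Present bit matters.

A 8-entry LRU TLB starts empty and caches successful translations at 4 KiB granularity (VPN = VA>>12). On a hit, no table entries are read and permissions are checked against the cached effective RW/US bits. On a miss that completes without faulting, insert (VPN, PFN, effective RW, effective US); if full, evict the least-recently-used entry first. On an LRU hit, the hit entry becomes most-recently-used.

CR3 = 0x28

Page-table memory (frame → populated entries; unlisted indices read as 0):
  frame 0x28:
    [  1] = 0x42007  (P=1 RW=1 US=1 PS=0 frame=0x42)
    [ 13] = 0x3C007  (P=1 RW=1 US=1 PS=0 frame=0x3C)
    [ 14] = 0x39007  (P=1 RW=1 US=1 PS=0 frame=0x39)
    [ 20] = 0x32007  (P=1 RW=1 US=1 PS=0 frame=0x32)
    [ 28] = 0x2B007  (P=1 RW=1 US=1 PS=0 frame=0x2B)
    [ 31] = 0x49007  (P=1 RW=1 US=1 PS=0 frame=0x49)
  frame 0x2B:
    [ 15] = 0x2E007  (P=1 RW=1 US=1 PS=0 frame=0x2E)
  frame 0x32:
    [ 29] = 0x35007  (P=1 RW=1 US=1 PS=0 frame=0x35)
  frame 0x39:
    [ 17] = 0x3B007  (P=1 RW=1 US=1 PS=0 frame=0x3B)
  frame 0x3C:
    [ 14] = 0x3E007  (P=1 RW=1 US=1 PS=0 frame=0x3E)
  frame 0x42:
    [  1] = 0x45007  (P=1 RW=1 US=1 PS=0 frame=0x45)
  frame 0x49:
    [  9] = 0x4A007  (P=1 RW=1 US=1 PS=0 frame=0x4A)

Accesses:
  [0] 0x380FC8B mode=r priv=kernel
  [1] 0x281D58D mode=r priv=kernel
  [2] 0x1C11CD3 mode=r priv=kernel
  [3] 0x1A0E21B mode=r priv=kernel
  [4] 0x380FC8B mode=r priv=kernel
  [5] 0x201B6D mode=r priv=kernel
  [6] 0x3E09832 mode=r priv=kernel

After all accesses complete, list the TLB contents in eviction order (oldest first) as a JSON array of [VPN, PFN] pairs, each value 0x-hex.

Trace:
#0 VA=0x380FC8B (r,kernel):
  L0: frame=0x28 idx=28 entry=0x2B007 [P=1 RW=1 US=1 PS=0]
  L1: frame=0x2B idx=15 entry=0x2E007 [P=1 RW=1 US=1 PS=0]
  ⇒ phys 0x2EC8B  [2 reads]
#1 VA=0x281D58D (r,kernel):
  L0: frame=0x28 idx=20 entry=0x32007 [P=1 RW=1 US=1 PS=0]
  L1: frame=0x32 idx=29 entry=0x35007 [P=1 RW=1 US=1 PS=0]
  ⇒ phys 0x3558D  [2 reads]
#2 VA=0x1C11CD3 (r,kernel):
  L0: frame=0x28 idx=14 entry=0x39007 [P=1 RW=1 US=1 PS=0]
  L1: frame=0x39 idx=17 entry=0x3B007 [P=1 RW=1 US=1 PS=0]
  ⇒ phys 0x3BCD3  [2 reads]
#3 VA=0x1A0E21B (r,kernel):
  L0: frame=0x28 idx=13 entry=0x3C007 [P=1 RW=1 US=1 PS=0]
  L1: frame=0x3C idx=14 entry=0x3E007 [P=1 RW=1 US=1 PS=0]
  ⇒ phys 0x3E21B  [2 reads]
#4 VA=0x380FC8B (r,kernel):
  TLB hit vpn=0x380F → PA=0x2EC8B
#5 VA=0x201B6D (r,kernel):
  L0: frame=0x28 idx=1 entry=0x42007 [P=1 RW=1 US=1 PS=0]
  L1: frame=0x42 idx=1 entry=0x45007 [P=1 RW=1 US=1 PS=0]
  ⇒ phys 0x45B6D  [2 reads]
#6 VA=0x3E09832 (r,kernel):
  L0: frame=0x28 idx=31 entry=0x49007 [P=1 RW=1 US=1 PS=0]
  L1: frame=0x49 idx=9 entry=0x4A007 [P=1 RW=1 US=1 PS=0]
  ⇒ phys 0x4A832  [2 reads]

TLB: [["0x281D", "0x35"], ["0x1C11", "0x3B"], ["0x1A0E", "0x3E"], ["0x380F", "0x2E"], ["0x201", "0x45"], ["0x3E09", "0x4A"]]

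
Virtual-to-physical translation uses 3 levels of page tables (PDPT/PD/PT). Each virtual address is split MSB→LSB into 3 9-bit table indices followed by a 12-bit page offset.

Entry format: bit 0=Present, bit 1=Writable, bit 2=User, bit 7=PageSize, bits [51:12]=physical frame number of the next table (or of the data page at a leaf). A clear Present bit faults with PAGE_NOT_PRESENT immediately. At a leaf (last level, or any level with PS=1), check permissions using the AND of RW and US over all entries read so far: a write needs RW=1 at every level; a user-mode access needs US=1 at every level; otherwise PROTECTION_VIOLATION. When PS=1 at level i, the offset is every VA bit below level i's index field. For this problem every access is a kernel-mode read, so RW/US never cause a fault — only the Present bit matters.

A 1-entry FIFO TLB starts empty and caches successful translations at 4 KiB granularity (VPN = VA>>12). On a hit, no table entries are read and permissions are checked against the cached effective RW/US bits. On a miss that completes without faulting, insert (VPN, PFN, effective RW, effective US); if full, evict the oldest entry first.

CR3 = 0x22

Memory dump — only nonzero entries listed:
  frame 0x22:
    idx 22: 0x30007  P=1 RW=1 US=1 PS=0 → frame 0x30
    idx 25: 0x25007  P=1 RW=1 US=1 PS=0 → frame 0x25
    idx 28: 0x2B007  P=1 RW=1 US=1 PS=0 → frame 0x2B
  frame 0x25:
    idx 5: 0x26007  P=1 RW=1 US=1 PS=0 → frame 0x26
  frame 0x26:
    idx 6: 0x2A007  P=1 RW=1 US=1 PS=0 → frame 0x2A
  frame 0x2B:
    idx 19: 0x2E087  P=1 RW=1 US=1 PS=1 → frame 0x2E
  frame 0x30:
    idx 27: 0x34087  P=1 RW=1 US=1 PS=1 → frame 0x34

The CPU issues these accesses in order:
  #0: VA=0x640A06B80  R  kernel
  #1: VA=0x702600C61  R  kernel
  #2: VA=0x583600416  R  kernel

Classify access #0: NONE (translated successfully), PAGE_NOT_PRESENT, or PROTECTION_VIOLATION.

Walk each access:
#0 VA=0x640A06B80 (r,kernel):
  lvl0: tbl 0x22, slot 25 ⇒ 0x25007 (P1/RW1/US1/PS0)
  lvl1: tbl 0x25, slot 5 ⇒ 0x26007 (P1/RW1/US1/PS0)
  lvl2: tbl 0x26, slot 6 ⇒ 0x2A007 (P1/RW1/US1/PS0)
  ✓ 0x2AB80  — 3 lookups
#1 VA=0x702600C61 (r,kernel):
  lvl0: tbl 0x22, slot 28 ⇒ 0x2B007 (P1/RW1/US1/PS0)
  lvl1: tbl 0x2B, slot 19 ⇒ 0x2E087 (P1/RW1/US1/PS1)
  ✓ 0x2EC61 (huge @L1)  — 2 lookups
#2 VA=0x583600416 (r,kernel):
  lvl0: tbl 0x22, slot 22 ⇒ 0x30007 (P1/RW1/US1/PS0)
  lvl1: tbl 0x30, slot 27 ⇒ 0x34087 (P1/RW1/US1/PS1)
  ✓ 0x34416 (huge @L1)  — 2 lookups

Access #0 fault: NONE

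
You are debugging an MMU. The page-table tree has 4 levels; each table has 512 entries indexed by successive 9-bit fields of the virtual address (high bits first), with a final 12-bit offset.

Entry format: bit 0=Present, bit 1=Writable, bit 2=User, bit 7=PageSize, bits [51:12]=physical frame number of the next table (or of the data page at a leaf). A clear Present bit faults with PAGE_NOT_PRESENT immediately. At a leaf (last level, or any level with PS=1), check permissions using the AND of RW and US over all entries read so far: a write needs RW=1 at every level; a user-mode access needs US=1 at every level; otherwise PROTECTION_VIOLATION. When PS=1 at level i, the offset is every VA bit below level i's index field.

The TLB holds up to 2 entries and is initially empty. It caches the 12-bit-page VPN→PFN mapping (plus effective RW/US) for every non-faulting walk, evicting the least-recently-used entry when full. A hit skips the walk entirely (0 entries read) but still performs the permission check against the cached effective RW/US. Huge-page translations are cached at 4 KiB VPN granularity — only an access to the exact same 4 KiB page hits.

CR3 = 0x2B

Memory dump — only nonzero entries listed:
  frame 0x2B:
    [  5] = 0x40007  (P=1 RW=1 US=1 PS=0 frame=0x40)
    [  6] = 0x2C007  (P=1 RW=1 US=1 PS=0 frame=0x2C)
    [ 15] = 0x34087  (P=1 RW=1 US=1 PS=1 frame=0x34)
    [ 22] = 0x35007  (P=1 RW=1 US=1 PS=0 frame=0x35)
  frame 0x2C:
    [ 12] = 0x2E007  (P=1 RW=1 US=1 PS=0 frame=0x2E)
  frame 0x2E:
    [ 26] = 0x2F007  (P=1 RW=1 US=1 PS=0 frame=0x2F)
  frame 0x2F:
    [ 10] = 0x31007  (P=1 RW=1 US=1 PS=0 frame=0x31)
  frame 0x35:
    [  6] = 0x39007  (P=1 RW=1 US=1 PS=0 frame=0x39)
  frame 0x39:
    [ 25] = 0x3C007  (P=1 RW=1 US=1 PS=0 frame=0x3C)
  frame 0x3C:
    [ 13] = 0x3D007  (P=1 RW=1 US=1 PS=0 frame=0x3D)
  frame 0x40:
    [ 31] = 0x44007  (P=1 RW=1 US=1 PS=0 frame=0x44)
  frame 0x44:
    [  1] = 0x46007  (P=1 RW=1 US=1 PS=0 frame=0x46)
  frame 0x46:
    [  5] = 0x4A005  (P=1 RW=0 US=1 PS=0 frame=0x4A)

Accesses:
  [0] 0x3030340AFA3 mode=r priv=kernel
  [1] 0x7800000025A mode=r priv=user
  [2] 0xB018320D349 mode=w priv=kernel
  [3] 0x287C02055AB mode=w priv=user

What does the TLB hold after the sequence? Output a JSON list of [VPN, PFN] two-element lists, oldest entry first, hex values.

Walk each access:
#0 VA=0x3030340AFA3 (r,kernel):
  lvl0: tbl 0x2B, slot 6 ⇒ 0x2C007 (P1/RW1/US1/PS0)
  lvl1: tbl 0x2C, slot 12 ⇒ 0x2E007 (P1/RW1/US1/PS0)
  lvl2: tbl 0x2E, slot 26 ⇒ 0x2F007 (P1/RW1/US1/PS0)
  lvl3: tbl 0x2F, slot 10 ⇒ 0x31007 (P1/RW1/US1/PS0)
  → PA=0x31FA3  (4 entries read)
#1 VA=0x7800000025A (r,user):
  lvl0: tbl 0x2B, slot 15 ⇒ 0x34087 (P1/RW1/US1/PS1)
  → PA=0x3425A (huge @L0)  (1 entries read)
#2 VA=0xB018320D349 (w,kernel):
  lvl0: tbl 0x2B, slot 22 ⇒ 0x35007 (P1/RW1/US1/PS0)
  lvl1: tbl 0x35, slot 6 ⇒ 0x39007 (P1/RW1/US1/PS0)
  lvl2: tbl 0x39, slot 25 ⇒ 0x3C007 (P1/RW1/US1/PS0)
  lvl3: tbl 0x3C, slot 13 ⇒ 0x3D007 (P1/RW1/US1/PS0)
  → PA=0x3D349  (4 entries read)
#3 VA=0x287C02055AB (w,user):
  lvl0: tbl 0x2B, slot 5 ⇒ 0x40007 (P1/RW1/US1/PS0)
  lvl1: tbl 0x40, slot 31 ⇒ 0x44007 (P1/RW1/US1/PS0)
  lvl2: tbl 0x44, slot 1 ⇒ 0x46007 (P1/RW1/US1/PS0)
  lvl3: tbl 0x46, slot 5 ⇒ 0x4A005 (P1/RW0/US1/PS0)
  → PROTECTION_VIOLATION  (4 entries read)

TLB: [["0x78000000", "0x34"], ["0xB018320D", "0x3D"]]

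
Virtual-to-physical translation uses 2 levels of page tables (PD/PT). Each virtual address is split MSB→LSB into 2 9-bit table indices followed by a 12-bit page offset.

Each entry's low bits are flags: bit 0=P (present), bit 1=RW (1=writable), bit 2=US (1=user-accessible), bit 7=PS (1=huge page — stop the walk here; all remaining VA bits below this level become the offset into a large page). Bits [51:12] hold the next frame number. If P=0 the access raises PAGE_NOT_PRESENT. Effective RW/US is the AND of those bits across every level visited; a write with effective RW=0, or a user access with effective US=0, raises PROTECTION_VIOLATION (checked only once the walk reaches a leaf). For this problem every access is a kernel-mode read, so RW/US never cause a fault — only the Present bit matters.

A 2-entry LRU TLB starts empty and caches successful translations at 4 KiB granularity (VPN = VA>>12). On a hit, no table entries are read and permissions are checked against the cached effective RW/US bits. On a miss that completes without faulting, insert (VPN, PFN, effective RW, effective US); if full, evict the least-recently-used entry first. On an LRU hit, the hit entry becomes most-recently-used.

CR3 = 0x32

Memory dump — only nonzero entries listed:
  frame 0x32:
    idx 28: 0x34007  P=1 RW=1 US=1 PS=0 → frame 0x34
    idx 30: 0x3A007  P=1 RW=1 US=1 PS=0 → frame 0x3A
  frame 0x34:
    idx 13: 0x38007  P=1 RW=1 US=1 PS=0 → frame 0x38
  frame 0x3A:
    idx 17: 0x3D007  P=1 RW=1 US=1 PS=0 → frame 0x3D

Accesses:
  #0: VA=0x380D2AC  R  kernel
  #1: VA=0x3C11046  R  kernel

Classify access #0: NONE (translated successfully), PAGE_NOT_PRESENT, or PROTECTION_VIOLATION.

Per-access translation:
#0 VA=0x380D2AC (r,kernel):
  lvl0: tbl 0x32, slot 28 ⇒ 0x34007 (P1/RW1/US1/PS0)
  lvl1: tbl 0x34, slot 13 ⇒ 0x38007 (P1/RW1/US1/PS0)
  ✓ 0x382AC  — 2 lookups
#1 VA=0x3C11046 (r,kernel):
  lvl0: tbl 0x32, slot 30 ⇒ 0x3A007 (P1/RW1/US1/PS0)
  lvl1: tbl 0x3A, slot 17 ⇒ 0x3D007 (P1/RW1/US1/PS0)
  ✓ 0x3D046  — 2 lookups

Access #0 fault: NONE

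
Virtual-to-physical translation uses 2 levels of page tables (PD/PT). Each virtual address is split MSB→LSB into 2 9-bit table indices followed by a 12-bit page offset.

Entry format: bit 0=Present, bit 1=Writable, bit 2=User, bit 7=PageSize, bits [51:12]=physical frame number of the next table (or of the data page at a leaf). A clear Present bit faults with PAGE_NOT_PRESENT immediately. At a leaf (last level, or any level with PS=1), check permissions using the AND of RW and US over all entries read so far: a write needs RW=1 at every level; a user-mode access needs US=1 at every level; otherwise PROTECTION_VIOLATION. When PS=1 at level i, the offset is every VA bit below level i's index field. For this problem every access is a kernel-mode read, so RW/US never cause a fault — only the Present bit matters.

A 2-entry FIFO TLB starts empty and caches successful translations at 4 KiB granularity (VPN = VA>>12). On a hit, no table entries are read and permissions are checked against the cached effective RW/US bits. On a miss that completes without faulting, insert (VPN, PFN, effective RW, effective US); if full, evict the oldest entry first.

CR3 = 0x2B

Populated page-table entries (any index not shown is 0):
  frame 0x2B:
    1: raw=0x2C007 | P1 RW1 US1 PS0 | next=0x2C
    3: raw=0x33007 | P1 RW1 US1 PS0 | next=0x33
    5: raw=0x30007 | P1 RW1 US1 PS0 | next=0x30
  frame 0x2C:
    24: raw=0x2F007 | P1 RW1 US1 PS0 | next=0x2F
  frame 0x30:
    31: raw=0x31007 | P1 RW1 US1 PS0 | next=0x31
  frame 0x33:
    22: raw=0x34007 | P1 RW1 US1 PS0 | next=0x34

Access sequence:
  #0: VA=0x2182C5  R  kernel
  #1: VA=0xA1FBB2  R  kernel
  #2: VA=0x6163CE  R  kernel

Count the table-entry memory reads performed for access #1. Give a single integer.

Walk each access:
#0 VA=0x2182C5 (r,kernel):
  lvl0: tbl 0x2B, slot 1 ⇒ 0x2C007 (P1/RW1/US1/PS0)
  lvl1: tbl 0x2C, slot 24 ⇒ 0x2F007 (P1/RW1/US1/PS0)
  ✓ 0x2F2C5  — 2 lookups
#1 VA=0xA1FBB2 (r,kernel):
  lvl0: tbl 0x2B, slot 5 ⇒ 0x30007 (P1/RW1/US1/PS0)
  lvl1: tbl 0x30, slot 31 ⇒ 0x31007 (P1/RW1/US1/PS0)
  ✓ 0x31BB2  — 2 lookups
#2 VA=0x6163CE (r,kernel):
  lvl0: tbl 0x2B, slot 3 ⇒ 0x33007 (P1/RW1/US1/PS0)
  lvl1: tbl 0x33, slot 22 ⇒ 0x34007 (P1/RW1/US1/PS0)
  ✓ 0x343CE  — 2 lookups

Entries read for #1: 2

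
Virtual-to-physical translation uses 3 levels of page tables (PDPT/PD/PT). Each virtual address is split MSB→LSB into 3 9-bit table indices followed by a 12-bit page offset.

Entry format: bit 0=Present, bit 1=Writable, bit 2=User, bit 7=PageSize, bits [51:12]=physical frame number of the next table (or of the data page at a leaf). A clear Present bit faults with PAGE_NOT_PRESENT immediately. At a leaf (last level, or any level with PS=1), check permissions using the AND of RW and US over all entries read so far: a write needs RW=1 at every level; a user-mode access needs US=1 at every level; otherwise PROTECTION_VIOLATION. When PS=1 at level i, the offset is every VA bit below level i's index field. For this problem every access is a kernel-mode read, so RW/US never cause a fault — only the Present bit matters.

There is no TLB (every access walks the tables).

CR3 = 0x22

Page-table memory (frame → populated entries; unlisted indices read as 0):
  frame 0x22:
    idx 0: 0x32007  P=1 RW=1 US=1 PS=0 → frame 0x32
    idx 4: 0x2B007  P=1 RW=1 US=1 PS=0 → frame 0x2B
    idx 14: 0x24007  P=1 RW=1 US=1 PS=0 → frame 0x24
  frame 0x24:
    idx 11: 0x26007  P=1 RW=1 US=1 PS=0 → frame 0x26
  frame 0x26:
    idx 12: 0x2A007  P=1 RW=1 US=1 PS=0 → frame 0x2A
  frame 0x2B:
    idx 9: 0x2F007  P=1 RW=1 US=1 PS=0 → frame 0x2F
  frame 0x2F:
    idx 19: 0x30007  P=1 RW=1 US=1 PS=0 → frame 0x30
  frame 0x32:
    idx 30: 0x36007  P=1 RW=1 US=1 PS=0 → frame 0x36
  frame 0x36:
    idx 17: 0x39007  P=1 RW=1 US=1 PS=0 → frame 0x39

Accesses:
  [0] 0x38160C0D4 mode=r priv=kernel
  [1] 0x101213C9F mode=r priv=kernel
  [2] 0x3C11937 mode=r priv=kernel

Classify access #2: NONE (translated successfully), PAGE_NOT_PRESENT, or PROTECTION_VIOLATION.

Walk each access:
#0 VA=0x38160C0D4 (r,kernel):
  L0 @0x22[14] → 0x24007  P=1,RW=1,US=1,PS=0
  L1 @0x24[11] → 0x26007  P=1,RW=1,US=1,PS=0
  L2 @0x26[12] → 0x2A007  P=1,RW=1,US=1,PS=0
  ✓ 0x2A0D4  — 3 lookups
#1 VA=0x101213C9F (r,kernel):
  L0 @0x22[4] → 0x2B007  P=1,RW=1,US=1,PS=0
  L1 @0x2B[9] → 0x2F007  P=1,RW=1,US=1,PS=0
  L2 @0x2F[19] → 0x30007  P=1,RW=1,US=1,PS=0
  ✓ 0x30C9F  — 3 lookups
#2 VA=0x3C11937 (r,kernel):
  L0 @0x22[0] → 0x32007  P=1,RW=1,US=1,PS=0
  L1 @0x32[30] → 0x36007  P=1,RW=1,US=1,PS=0
  L2 @0x36[17] → 0x39007  P=1,RW=1,US=1,PS=0
  ✓ 0x39937  — 3 lookups

Access #2 fault: NONE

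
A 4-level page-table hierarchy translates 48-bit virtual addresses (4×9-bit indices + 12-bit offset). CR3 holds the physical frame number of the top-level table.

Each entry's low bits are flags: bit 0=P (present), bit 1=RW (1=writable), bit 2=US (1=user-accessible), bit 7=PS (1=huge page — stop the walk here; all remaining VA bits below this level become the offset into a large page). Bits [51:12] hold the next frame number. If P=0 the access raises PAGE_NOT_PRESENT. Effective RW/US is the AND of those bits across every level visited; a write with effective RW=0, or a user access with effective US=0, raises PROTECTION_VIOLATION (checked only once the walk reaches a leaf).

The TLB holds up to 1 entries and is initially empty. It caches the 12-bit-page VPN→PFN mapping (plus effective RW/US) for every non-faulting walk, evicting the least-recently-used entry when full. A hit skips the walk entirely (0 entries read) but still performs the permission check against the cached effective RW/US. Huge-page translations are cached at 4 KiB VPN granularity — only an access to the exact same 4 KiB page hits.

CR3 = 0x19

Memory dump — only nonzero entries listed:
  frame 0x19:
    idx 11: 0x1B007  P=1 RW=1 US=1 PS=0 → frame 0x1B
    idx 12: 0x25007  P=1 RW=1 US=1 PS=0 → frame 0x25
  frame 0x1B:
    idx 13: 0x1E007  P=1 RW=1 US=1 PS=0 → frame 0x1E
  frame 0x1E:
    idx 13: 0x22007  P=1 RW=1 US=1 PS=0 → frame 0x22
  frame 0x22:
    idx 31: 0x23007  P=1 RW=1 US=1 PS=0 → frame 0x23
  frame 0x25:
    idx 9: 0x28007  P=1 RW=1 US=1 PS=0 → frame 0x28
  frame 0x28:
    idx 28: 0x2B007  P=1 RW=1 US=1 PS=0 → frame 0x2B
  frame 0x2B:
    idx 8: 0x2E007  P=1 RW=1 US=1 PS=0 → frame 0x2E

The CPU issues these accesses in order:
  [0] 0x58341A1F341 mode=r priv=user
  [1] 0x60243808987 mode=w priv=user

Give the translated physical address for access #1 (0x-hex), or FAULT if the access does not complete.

Per-access translation:
#0 VA=0x58341A1F341 (r,user):
  L0: frame=0x19 idx=11 entry=0x1B007 [P=1 RW=1 US=1 PS=0]
  L1: frame=0x1B idx=13 entry=0x1E007 [P=1 RW=1 US=1 PS=0]
  L2: frame=0x1E idx=13 entry=0x22007 [P=1 RW=1 US=1 PS=0]
  L3: frame=0x22 idx=31 entry=0x23007 [P=1 RW=1 US=1 PS=0]
  → PA=0x23341  (4 entries read)
#1 VA=0x60243808987 (w,user):
  L0: frame=0x19 idx=12 entry=0x25007 [P=1 RW=1 US=1 PS=0]
  L1: frame=0x25 idx=9 entry=0x28007 [P=1 RW=1 US=1 PS=0]
  L2: frame=0x28 idx=28 entry=0x2B007 [P=1 RW=1 US=1 PS=0]
  L3: frame=0x2B idx=8 entry=0x2E007 [P=1 RW=1 US=1 PS=0]
  → PA=0x2E987  (4 entries read)

Access #1 PA: 0x2E987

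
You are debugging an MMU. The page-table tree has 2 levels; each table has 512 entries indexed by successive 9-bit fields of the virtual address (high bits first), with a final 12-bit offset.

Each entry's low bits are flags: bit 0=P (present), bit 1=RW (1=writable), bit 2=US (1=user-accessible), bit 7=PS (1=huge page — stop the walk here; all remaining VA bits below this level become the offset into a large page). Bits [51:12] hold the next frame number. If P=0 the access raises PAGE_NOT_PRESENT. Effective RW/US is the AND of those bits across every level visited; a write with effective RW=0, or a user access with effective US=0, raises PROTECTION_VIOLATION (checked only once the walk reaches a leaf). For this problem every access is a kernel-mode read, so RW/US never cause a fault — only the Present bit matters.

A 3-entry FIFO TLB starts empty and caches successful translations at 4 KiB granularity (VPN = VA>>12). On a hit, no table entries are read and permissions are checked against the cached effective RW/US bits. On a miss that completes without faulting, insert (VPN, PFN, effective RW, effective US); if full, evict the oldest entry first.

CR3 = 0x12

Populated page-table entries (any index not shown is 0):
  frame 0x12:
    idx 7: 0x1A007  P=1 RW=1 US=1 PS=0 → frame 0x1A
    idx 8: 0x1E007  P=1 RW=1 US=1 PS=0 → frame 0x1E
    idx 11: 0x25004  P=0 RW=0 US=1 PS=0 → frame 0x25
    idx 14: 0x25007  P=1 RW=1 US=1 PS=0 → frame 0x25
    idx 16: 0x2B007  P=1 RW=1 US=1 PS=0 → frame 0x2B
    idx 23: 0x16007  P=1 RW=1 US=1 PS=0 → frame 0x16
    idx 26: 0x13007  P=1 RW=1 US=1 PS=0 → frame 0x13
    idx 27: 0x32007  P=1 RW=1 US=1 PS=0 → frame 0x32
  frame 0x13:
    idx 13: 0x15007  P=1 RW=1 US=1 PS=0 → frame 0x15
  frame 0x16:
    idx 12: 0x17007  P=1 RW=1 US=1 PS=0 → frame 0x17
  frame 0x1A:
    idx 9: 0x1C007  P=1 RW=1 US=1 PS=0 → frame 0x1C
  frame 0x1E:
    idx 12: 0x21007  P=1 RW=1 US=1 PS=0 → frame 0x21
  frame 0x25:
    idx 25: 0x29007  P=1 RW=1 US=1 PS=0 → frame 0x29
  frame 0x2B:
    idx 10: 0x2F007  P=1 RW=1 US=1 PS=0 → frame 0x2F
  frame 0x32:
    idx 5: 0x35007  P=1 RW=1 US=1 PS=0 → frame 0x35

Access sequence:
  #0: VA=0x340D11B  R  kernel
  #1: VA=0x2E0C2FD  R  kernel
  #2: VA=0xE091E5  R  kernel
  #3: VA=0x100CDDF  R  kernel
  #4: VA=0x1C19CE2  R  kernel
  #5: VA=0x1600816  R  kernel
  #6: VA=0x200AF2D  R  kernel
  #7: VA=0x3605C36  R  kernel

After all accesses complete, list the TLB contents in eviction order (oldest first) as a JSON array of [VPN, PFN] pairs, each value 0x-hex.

Walk each access:
#0 VA=0x340D11B (r,kernel):
  L0: frame=0x12 idx=26 entry=0x13007 [P=1 RW=1 US=1 PS=0]
  L1: frame=0x13 idx=13 entry=0x15007 [P=1 RW=1 US=1 PS=0]
  ✓ 0x1511B  — 2 lookups
#1 VA=0x2E0C2FD (r,kernel):
  L0: frame=0x12 idx=23 entry=0x16007 [P=1 RW=1 US=1 PS=0]
  L1: frame=0x16 idx=12 entry=0x17007 [P=1 RW=1 US=1 PS=0]
  ✓ 0x172FD  — 2 lookups
#2 VA=0xE091E5 (r,kernel):
  L0: frame=0x12 idx=7 entry=0x1A007 [P=1 RW=1 US=1 PS=0]
  L1: frame=0x1A idx=9 entry=0x1C007 [P=1 RW=1 US=1 PS=0]
  ✓ 0x1C1E5  — 2 lookups
#3 VA=0x100CDDF (r,kernel):
  L0: frame=0x12 idx=8 entry=0x1E007 [P=1 RW=1 US=1 PS=0]
  L1: frame=0x1E idx=12 entry=0x21007 [P=1 RW=1 US=1 PS=0]
  ✓ 0x21DDF  — 2 lookups
#4 VA=0x1C19CE2 (r,kernel):
  L0: frame=0x12 idx=14 entry=0x25007 [P=1 RW=1 US=1 PS=0]
  L1: frame=0x25 idx=25 entry=0x29007 [P=1 RW=1 US=1 PS=0]
  ✓ 0x29CE2  — 2 lookups
#5 VA=0x1600816 (r,kernel):
  L0: frame=0x12 idx=11 entry=0x25004 [P=0 RW=0 US=1 PS=0]
  ⇒ fault: PAGE_NOT_PRESENT  — 1 lookups
#6 VA=0x200AF2D (r,kernel):
  L0: frame=0x12 idx=16 entry=0x2B007 [P=1 RW=1 US=1 PS=0]
  L1: frame=0x2B idx=10 entry=0x2F007 [P=1 RW=1 US=1 PS=0]
  ✓ 0x2FF2D  — 2 lookups
#7 VA=0x3605C36 (r,kernel):
  L0: frame=0x12 idx=27 entry=0x32007 [P=1 RW=1 US=1 PS=0]
  L1: frame=0x32 idx=5 entry=0x35007 [P=1 RW=1 US=1 PS=0]
  ✓ 0x35C36  — 2 lookups

TLB: [["0x1C19", "0x29"], ["0x200A", "0x2F"], ["0x3605", "0x35"]]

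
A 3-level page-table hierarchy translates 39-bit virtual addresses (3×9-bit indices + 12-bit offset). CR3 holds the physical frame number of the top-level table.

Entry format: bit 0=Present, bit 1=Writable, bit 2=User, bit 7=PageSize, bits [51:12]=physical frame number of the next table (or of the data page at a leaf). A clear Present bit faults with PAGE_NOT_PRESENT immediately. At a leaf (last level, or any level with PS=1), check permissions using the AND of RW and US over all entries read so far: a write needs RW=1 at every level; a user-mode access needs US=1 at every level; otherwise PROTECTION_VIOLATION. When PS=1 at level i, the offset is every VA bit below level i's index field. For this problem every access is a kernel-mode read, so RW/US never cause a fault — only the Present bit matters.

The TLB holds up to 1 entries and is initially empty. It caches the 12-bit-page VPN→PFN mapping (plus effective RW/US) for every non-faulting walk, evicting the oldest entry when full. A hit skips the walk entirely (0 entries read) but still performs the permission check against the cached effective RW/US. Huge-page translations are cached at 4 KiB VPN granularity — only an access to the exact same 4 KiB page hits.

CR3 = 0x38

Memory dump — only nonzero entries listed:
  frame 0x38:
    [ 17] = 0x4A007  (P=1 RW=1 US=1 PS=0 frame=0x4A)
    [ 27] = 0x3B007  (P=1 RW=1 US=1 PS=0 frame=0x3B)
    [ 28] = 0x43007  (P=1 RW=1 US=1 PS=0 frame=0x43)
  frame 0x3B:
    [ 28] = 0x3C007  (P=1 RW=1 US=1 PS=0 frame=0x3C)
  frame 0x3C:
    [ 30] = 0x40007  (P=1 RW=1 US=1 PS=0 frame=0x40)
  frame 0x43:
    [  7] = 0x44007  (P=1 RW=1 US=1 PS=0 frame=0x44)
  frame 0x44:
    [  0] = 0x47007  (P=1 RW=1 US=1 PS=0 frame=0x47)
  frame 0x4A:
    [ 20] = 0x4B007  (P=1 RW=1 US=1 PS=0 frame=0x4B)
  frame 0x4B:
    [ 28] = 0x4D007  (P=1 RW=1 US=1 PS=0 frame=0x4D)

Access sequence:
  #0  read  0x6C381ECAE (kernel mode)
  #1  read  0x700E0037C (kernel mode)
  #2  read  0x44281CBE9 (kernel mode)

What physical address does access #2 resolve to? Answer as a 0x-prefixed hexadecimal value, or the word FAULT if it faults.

Per-access translation:
#0 VA=0x6C381ECAE (r,kernel):
  [0] read 0x38 idx=27: raw=0x3B007 flags P=1 W=1 U=1 S=0
  [1] read 0x3B idx=28: raw=0x3C007 flags P=1 W=1 U=1 S=0
  [2] read 0x3C idx=30: raw=0x40007 flags P=1 W=1 U=1 S=0
  → PA=0x40CAE  (3 entries read)
#1 VA=0x700E0037C (r,kernel):
  [0] read 0x38 idx=28: raw=0x43007 flags P=1 W=1 U=1 S=0
  [1] read 0x43 idx=7: raw=0x44007 flags P=1 W=1 U=1 S=0
  [2] read 0x44 idx=0: raw=0x47007 flags P=1 W=1 U=1 S=0
  → PA=0x4737C  (3 entries read)
#2 VA=0x44281CBE9 (r,kernel):
  [0] read 0x38 idx=17: raw=0x4A007 flags P=1 W=1 U=1 S=0
  [1] read 0x4A idx=20: raw=0x4B007 flags P=1 W=1 U=1 S=0
  [2] read 0x4B idx=28: raw=0x4D007 flags P=1 W=1 U=1 S=0
  → PA=0x4DBE9  (3 entries read)

Access #2 PA: 0x4DBE9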